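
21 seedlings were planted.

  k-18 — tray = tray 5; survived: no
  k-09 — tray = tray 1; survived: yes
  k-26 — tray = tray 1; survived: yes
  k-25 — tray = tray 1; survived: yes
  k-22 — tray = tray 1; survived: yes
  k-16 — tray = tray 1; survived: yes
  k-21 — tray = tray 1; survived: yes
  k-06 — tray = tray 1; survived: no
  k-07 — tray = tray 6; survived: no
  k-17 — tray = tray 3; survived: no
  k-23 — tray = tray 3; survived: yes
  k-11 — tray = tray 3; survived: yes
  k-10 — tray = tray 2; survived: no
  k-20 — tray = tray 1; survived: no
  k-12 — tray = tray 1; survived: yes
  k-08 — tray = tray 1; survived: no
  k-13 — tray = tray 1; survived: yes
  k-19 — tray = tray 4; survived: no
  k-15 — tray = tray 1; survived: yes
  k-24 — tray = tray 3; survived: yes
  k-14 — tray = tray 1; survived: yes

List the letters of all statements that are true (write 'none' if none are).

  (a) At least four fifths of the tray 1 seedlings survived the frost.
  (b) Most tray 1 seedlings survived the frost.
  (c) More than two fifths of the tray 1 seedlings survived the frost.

(b), (c)

|A| = 13, |A ∩ B| = 10, |A ∖ B| = 3.
(a) |A ∩ B| / |A| ≥ 4/5: fails.
(b) |A ∩ B| > |A ∖ B|: holds.
(c) |A ∩ B| / |A| > 2/5: holds.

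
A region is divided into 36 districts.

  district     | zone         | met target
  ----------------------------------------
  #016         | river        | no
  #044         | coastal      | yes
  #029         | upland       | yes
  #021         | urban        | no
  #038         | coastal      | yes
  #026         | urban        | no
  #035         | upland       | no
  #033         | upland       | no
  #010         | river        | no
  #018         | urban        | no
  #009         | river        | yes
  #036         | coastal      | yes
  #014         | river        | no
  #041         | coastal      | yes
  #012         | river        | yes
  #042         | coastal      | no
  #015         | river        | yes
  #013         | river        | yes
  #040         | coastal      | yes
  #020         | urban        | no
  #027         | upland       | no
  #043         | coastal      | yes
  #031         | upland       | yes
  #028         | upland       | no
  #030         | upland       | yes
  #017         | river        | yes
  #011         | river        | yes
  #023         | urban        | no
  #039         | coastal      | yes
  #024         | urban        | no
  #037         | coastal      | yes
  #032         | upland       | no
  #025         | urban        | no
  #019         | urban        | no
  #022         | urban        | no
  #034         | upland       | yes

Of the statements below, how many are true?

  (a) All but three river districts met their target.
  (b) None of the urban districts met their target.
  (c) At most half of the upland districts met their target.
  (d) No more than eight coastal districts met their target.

4

(a) river: |A| = 9, |A ∩ B| = 6; needs |A ∖ B| = 3 — true.
(b) urban: |A| = 9, |A ∩ B| = 0; needs A ∩ B = ∅ (|A ∩ B| = 0) — true.
(c) upland: |A| = 9, |A ∩ B| = 4; needs |A ∩ B| ≤ |A ∖ B| — true.
(d) coastal: |A| = 9, |A ∩ B| = 8; needs |A ∩ B| ≤ 8 — true.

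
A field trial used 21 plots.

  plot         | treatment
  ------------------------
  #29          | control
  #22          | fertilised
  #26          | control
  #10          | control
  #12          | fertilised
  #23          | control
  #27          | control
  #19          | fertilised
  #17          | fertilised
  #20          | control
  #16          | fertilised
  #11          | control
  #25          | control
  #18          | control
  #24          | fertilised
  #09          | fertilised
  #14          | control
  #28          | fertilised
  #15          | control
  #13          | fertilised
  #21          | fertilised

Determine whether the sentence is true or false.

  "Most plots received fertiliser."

False

The determiner here denotes the relation: |A ∩ B| > |A ∖ B|.
|A| = 21, |A ∩ B| = 10, |A ∖ B| = 11.
10 < 11, so the statement is false.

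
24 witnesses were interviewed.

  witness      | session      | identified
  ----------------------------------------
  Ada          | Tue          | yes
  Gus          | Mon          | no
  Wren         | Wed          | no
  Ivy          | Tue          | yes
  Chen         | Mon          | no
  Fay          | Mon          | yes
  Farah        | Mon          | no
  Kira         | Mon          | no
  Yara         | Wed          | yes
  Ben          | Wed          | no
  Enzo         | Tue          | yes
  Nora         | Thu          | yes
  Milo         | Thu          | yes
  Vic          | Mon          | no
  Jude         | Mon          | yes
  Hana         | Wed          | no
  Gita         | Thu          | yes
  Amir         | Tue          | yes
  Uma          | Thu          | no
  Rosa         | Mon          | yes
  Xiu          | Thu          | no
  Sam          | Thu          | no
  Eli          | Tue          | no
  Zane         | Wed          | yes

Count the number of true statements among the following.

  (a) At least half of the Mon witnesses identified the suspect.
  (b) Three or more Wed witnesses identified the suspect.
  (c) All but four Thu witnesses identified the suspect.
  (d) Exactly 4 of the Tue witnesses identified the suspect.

1

(a) Mon: |A| = 8, |A ∩ B| = 3; needs |A ∩ B| ≥ |A ∖ B| — false.
(b) Wed: |A| = 5, |A ∩ B| = 2; needs |A ∩ B| ≥ 3 — false.
(c) Thu: |A| = 6, |A ∩ B| = 3; needs |A ∖ B| = 4 — false.
(d) Tue: |A| = 5, |A ∩ B| = 4; needs |A ∩ B| = 4 — true.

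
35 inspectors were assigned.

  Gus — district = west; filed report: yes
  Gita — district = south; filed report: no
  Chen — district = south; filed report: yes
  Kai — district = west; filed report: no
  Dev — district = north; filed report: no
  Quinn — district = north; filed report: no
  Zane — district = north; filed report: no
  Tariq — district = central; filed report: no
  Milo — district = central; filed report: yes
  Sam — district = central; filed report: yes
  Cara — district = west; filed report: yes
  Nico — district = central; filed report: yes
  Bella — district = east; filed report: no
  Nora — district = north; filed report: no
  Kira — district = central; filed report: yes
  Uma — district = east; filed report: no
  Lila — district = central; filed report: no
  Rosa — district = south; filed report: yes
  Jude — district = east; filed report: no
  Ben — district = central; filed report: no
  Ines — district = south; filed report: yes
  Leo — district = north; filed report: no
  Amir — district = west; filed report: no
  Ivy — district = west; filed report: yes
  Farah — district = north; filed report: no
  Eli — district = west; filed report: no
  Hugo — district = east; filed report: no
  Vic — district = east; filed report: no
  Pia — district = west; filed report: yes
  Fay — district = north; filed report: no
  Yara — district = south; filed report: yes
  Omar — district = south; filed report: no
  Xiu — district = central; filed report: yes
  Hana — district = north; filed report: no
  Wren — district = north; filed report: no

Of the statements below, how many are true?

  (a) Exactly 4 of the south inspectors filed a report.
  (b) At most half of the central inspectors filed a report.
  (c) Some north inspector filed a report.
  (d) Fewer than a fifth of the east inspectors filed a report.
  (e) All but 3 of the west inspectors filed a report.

3

(a) south: |A| = 6, |A ∩ B| = 4; needs |A ∩ B| = 4 — true.
(b) central: |A| = 8, |A ∩ B| = 5; needs |A ∩ B| ≤ |A ∖ B| — false.
(c) north: |A| = 9, |A ∩ B| = 0; needs A ∩ B ≠ ∅ (|A ∩ B| ≥ 1) — false.
(d) east: |A| = 5, |A ∩ B| = 0; needs |A ∩ B| / |A| < 1/5 — true.
(e) west: |A| = 7, |A ∩ B| = 4; needs |A ∖ B| = 3 — true.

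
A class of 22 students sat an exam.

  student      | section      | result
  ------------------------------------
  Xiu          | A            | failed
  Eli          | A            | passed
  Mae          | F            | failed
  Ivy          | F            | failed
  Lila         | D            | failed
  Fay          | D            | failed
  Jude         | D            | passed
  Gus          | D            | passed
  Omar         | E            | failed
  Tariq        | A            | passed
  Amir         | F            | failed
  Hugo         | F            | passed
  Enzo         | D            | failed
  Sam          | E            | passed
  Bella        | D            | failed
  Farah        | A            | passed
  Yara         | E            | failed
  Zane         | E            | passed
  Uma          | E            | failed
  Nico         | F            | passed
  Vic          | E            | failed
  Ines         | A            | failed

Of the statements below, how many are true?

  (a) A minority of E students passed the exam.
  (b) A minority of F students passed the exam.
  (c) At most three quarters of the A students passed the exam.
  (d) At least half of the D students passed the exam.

(a) E: |A| = 6, |A ∩ B| = 2; needs |A ∩ B| < |A ∖ B| — true.
(b) F: |A| = 5, |A ∩ B| = 2; needs |A ∩ B| < |A ∖ B| — true.
(c) A: |A| = 5, |A ∩ B| = 3; needs |A ∩ B| / |A| ≤ 3/4 — true.
(d) D: |A| = 6, |A ∩ B| = 2; needs |A ∩ B| ≥ |A ∖ B| — false.

3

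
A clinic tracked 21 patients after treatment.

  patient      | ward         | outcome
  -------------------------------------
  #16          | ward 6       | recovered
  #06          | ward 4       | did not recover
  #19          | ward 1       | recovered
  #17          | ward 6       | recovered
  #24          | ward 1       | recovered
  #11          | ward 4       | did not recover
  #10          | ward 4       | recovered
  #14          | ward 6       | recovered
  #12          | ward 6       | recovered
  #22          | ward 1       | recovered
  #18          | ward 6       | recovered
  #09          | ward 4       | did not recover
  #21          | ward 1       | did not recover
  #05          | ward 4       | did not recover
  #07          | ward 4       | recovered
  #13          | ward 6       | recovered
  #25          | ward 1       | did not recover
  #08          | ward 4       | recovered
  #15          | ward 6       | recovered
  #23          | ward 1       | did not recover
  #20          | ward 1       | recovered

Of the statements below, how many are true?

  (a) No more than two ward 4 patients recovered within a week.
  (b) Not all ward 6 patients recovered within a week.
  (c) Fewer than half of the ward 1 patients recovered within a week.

(a) ward 4: |A| = 7, |A ∩ B| = 3; needs |A ∩ B| ≤ 2 — false.
(b) ward 6: |A| = 7, |A ∩ B| = 7; needs A ⊄ B (|A ∖ B| ≥ 1) — false.
(c) ward 1: |A| = 7, |A ∩ B| = 4; needs |A ∩ B| < |A ∖ B| — false.

0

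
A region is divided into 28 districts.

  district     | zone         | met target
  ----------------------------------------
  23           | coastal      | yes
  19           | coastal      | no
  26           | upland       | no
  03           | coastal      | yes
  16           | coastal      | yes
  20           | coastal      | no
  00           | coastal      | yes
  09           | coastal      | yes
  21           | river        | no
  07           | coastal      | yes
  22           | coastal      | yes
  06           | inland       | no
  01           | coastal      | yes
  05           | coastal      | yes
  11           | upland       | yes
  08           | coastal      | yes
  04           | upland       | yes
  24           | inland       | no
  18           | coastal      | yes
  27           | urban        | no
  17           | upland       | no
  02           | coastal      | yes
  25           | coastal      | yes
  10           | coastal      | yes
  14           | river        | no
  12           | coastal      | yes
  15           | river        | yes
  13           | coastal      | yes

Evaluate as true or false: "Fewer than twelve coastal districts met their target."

Truth condition: |A ∩ B| < 12.
|A| = 18, |A ∩ B| = 16, |A ∖ B| = 2.
|A ∩ B| = 16, so the statement is false.

False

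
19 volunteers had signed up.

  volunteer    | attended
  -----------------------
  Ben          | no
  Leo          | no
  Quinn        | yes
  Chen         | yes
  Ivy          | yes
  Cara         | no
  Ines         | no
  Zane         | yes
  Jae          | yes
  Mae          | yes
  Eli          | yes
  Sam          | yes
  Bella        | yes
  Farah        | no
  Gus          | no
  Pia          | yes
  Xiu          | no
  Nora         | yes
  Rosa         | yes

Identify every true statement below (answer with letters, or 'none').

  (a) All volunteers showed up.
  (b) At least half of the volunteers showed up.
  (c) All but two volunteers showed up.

|A| = 19, |A ∩ B| = 12, |A ∖ B| = 7.
(a) A ⊆ B, i.e. every element of A is in B (|A ∖ B| = 0): fails.
(b) |A ∩ B| ≥ |A ∖ B|: holds.
(c) |A ∖ B| = 2: fails.

(b)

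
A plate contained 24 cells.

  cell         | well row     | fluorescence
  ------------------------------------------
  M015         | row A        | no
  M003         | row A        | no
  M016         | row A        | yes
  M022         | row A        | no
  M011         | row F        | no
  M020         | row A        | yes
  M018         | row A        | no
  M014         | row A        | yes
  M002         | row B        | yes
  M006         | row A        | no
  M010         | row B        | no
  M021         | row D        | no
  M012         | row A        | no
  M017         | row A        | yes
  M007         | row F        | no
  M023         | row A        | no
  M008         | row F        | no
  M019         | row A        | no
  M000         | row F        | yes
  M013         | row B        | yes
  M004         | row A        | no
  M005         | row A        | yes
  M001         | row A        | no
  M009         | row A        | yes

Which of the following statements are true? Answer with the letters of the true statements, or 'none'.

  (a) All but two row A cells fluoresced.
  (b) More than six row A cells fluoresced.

|A| = 16, |A ∩ B| = 6, |A ∖ B| = 10.
(a) |A ∖ B| = 2: fails.
(b) |A ∩ B| > 6: fails.

none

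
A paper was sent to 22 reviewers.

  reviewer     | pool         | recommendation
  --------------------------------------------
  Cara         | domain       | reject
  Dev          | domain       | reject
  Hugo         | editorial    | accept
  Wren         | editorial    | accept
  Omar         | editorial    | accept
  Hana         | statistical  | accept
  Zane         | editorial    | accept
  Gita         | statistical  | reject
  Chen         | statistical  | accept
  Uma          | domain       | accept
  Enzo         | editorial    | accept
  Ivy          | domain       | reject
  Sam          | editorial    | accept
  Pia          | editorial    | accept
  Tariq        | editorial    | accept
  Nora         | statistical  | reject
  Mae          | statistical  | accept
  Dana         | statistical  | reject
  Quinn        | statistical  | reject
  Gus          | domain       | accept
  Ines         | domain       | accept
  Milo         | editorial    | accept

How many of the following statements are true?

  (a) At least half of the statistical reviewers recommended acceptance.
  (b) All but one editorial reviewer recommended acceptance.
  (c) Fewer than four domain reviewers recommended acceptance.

1

(a) statistical: |A| = 7, |A ∩ B| = 3; needs |A ∩ B| ≥ |A ∖ B| — false.
(b) editorial: |A| = 9, |A ∩ B| = 9; needs |A ∖ B| = 1 — false.
(c) domain: |A| = 6, |A ∩ B| = 3; needs |A ∩ B| < 4 — true.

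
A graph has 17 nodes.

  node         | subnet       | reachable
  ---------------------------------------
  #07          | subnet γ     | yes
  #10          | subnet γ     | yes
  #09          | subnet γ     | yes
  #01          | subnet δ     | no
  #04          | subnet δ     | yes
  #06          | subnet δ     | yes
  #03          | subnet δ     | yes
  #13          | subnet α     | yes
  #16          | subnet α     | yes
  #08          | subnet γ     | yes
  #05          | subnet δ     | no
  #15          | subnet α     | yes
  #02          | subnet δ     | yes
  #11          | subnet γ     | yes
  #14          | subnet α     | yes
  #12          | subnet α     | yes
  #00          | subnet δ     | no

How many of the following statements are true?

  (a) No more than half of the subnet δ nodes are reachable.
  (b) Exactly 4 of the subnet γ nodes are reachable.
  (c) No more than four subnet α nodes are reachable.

0

(a) subnet δ: |A| = 7, |A ∩ B| = 4; needs |A ∩ B| ≤ |A ∖ B| — false.
(b) subnet γ: |A| = 5, |A ∩ B| = 5; needs |A ∩ B| = 4 — false.
(c) subnet α: |A| = 5, |A ∩ B| = 5; needs |A ∩ B| ≤ 4 — false.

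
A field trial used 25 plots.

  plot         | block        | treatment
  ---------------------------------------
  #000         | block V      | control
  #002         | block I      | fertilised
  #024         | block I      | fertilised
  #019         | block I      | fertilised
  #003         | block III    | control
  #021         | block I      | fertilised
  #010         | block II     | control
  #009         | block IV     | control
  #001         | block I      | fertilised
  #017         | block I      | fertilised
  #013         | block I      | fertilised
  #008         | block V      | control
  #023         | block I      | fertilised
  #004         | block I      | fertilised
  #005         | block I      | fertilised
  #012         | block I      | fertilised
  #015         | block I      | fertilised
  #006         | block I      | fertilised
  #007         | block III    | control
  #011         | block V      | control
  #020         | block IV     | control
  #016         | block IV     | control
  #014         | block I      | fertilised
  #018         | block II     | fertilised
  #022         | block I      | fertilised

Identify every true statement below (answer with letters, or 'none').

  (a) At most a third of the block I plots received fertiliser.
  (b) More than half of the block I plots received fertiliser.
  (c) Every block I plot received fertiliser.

(b), (c)

|A| = 15, |A ∩ B| = 15, |A ∖ B| = 0.
(a) |A ∩ B| / |A| ≤ 1/3: fails.
(b) |A ∩ B| > |A ∖ B|: holds.
(c) A ⊆ B, i.e. every element of A is in B (|A ∖ B| = 0): holds.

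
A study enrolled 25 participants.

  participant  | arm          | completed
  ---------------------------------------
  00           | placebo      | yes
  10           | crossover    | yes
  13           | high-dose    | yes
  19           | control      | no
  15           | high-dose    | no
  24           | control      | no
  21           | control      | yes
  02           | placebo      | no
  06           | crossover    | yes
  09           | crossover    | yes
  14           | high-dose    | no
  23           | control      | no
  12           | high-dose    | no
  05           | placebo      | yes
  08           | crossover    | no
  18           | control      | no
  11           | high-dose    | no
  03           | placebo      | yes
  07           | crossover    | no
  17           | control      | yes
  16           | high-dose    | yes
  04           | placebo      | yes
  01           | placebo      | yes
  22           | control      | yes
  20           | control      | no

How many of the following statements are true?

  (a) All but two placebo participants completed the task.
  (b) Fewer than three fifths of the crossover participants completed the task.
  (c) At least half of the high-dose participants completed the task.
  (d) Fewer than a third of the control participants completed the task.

(a) placebo: |A| = 6, |A ∩ B| = 5; needs |A ∖ B| = 2 — false.
(b) crossover: |A| = 5, |A ∩ B| = 3; needs |A ∩ B| / |A| < 3/5 — false.
(c) high-dose: |A| = 6, |A ∩ B| = 2; needs |A ∩ B| ≥ |A ∖ B| — false.
(d) control: |A| = 8, |A ∩ B| = 3; needs |A ∩ B| / |A| < 1/3 — false.

0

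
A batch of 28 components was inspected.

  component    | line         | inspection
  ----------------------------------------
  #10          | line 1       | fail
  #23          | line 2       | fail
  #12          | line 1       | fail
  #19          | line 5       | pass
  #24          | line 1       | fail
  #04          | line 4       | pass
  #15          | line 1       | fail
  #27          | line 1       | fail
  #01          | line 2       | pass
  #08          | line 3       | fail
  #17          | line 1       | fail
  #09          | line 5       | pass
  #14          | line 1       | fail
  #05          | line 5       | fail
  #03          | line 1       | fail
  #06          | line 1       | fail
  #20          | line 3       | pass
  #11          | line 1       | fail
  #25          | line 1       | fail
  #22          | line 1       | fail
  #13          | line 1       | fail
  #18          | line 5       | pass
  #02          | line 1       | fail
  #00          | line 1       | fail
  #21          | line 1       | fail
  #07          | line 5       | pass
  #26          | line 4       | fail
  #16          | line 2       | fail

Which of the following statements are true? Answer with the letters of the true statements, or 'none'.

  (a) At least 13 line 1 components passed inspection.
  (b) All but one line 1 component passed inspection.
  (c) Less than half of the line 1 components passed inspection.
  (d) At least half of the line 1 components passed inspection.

(c)

|A| = 16, |A ∩ B| = 0, |A ∖ B| = 16.
(a) |A ∩ B| ≥ 13: fails.
(b) |A ∖ B| = 1: fails.
(c) |A ∩ B| < |A ∖ B|: holds.
(d) |A ∩ B| ≥ |A ∖ B|: fails.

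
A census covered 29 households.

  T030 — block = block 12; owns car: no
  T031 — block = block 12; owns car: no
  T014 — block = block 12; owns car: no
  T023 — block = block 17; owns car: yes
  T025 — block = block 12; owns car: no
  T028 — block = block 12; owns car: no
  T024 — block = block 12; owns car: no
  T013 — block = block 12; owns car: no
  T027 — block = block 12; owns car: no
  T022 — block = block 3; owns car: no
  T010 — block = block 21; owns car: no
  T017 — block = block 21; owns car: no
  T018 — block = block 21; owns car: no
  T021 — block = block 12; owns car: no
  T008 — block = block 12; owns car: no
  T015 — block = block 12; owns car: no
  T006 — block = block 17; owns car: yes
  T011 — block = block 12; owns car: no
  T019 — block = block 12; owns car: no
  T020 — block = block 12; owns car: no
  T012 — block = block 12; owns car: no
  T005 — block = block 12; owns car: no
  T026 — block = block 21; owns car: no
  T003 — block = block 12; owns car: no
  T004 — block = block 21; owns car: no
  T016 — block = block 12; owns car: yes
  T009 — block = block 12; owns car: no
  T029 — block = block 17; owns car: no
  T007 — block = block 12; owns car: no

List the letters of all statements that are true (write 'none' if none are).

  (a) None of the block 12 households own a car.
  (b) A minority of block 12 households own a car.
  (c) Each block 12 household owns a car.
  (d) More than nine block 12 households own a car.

(b)

|A| = 20, |A ∩ B| = 1, |A ∖ B| = 19.
(a) A ∩ B = ∅ (|A ∩ B| = 0): fails.
(b) |A ∩ B| < |A ∖ B|: holds.
(c) A ⊆ B, i.e. every element of A is in B (|A ∖ B| = 0): fails.
(d) |A ∩ B| > 9: fails.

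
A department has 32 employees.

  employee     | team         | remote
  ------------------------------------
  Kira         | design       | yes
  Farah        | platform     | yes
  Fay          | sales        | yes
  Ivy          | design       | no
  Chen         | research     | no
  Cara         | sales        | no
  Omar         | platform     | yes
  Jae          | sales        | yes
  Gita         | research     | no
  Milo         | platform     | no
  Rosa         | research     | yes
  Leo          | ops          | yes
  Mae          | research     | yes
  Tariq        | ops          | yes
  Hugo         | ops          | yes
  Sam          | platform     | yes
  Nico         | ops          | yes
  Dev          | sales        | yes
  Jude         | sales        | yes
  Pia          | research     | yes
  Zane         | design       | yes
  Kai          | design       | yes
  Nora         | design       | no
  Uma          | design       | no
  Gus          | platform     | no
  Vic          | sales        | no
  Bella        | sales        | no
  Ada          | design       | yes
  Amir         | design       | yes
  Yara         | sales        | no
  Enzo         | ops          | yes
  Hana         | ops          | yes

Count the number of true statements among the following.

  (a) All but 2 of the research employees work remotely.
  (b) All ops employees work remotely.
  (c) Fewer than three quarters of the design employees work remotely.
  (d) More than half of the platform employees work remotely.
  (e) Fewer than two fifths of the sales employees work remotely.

4

(a) research: |A| = 5, |A ∩ B| = 3; needs |A ∖ B| = 2 — true.
(b) ops: |A| = 6, |A ∩ B| = 6; needs A ⊆ B, i.e. every element of A is in B (|A ∖ B| = 0) — true.
(c) design: |A| = 8, |A ∩ B| = 5; needs |A ∩ B| / |A| < 3/4 — true.
(d) platform: |A| = 5, |A ∩ B| = 3; needs |A ∩ B| > |A ∖ B| — true.
(e) sales: |A| = 8, |A ∩ B| = 4; needs |A ∩ B| / |A| < 2/5 — false.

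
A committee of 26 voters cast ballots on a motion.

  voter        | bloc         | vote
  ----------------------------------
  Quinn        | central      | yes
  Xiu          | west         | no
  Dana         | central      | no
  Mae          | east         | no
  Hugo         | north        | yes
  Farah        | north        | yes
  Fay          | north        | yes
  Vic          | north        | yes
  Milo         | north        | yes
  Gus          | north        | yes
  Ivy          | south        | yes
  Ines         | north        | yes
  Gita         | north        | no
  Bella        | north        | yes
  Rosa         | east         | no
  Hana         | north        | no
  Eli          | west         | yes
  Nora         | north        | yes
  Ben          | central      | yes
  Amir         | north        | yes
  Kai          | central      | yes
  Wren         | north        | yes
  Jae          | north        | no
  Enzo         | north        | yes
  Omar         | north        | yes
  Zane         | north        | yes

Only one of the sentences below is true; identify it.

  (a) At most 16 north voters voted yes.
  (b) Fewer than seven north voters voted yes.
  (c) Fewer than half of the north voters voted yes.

(a)

|A| = 17, |A ∩ B| = 14, |A ∖ B| = 3.
(a) requires |A ∩ B| ≤ 16: true.
(b) requires |A ∩ B| < 7: false.
(c) requires |A ∩ B| < |A ∖ B|: false.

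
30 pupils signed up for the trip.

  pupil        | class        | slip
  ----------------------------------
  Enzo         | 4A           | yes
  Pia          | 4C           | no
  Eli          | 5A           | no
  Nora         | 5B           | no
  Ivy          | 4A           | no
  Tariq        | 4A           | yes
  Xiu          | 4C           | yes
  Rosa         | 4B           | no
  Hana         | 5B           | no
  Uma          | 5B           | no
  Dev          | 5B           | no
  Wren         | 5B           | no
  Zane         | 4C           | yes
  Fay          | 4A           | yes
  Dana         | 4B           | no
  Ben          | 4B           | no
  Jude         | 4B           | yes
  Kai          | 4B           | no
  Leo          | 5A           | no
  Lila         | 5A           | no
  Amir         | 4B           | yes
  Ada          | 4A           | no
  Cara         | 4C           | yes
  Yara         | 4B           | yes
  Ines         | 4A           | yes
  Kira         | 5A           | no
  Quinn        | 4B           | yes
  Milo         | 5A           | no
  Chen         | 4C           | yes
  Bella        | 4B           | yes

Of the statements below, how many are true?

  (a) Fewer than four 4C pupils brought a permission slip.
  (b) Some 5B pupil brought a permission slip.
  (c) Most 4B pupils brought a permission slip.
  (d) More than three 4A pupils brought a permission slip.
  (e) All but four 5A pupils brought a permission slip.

(a) 4C: |A| = 5, |A ∩ B| = 4; needs |A ∩ B| < 4 — false.
(b) 5B: |A| = 5, |A ∩ B| = 0; needs A ∩ B ≠ ∅ (|A ∩ B| ≥ 1) — false.
(c) 4B: |A| = 9, |A ∩ B| = 5; needs |A ∩ B| > |A ∖ B| — true.
(d) 4A: |A| = 6, |A ∩ B| = 4; needs |A ∩ B| > 3 — true.
(e) 5A: |A| = 5, |A ∩ B| = 0; needs |A ∖ B| = 4 — false.

2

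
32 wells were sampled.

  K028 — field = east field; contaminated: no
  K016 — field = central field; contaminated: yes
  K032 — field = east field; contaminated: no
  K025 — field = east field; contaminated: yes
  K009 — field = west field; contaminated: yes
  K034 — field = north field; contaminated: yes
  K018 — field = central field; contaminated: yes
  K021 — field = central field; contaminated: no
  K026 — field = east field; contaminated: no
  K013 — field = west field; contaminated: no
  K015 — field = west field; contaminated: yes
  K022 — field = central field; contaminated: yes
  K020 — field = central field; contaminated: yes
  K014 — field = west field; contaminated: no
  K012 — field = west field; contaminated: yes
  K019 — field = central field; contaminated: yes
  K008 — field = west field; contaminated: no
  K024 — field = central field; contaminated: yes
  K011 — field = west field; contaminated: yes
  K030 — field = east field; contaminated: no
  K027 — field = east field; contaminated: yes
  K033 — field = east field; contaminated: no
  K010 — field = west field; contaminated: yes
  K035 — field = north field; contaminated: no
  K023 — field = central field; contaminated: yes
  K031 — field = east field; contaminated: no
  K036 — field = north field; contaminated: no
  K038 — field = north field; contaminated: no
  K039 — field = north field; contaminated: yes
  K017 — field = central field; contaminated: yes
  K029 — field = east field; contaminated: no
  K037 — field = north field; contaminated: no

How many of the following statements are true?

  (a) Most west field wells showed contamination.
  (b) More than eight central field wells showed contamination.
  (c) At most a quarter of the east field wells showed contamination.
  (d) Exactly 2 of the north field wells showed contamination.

3

(a) west field: |A| = 8, |A ∩ B| = 5; needs |A ∩ B| > |A ∖ B| — true.
(b) central field: |A| = 9, |A ∩ B| = 8; needs |A ∩ B| > 8 — false.
(c) east field: |A| = 9, |A ∩ B| = 2; needs |A ∩ B| / |A| ≤ 1/4 — true.
(d) north field: |A| = 6, |A ∩ B| = 2; needs |A ∩ B| = 2 — true.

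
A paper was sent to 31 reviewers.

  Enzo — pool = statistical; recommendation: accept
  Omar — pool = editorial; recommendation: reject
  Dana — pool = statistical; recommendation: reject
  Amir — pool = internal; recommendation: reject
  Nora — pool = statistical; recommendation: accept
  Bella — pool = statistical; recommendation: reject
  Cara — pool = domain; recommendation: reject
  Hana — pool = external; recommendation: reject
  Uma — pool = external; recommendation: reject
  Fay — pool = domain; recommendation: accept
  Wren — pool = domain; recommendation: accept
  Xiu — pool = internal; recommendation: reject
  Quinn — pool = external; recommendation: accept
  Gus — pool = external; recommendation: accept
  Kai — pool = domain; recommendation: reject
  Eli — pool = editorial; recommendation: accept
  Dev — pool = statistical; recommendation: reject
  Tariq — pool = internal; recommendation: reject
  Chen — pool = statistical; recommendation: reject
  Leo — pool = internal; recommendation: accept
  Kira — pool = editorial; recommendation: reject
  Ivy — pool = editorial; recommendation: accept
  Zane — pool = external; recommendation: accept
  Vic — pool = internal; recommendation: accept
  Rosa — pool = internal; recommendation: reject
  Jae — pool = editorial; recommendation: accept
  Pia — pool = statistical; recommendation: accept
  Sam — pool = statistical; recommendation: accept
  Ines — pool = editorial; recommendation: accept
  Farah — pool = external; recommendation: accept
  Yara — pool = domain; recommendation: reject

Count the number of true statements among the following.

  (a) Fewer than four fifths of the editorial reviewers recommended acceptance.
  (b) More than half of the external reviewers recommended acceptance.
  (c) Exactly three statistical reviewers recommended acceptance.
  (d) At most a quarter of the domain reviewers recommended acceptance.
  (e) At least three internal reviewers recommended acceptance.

2

(a) editorial: |A| = 6, |A ∩ B| = 4; needs |A ∩ B| / |A| < 4/5 — true.
(b) external: |A| = 6, |A ∩ B| = 4; needs |A ∩ B| > |A ∖ B| — true.
(c) statistical: |A| = 8, |A ∩ B| = 4; needs |A ∩ B| = 3 — false.
(d) domain: |A| = 5, |A ∩ B| = 2; needs |A ∩ B| / |A| ≤ 1/4 — false.
(e) internal: |A| = 6, |A ∩ B| = 2; needs |A ∩ B| ≥ 3 — false.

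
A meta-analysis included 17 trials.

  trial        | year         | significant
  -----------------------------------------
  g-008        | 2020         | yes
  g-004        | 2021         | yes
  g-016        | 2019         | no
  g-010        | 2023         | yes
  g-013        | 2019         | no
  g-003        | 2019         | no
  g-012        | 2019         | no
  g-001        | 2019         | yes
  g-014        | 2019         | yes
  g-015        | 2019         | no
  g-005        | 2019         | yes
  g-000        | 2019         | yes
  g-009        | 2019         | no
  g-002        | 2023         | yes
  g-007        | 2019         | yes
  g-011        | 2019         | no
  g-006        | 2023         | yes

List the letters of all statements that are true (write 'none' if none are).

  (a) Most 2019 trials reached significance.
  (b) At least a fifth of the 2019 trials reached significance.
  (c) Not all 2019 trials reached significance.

|A| = 12, |A ∩ B| = 5, |A ∖ B| = 7.
(a) |A ∩ B| > |A ∖ B|: fails.
(b) |A ∩ B| / |A| ≥ 1/5: holds.
(c) A ⊄ B (|A ∖ B| ≥ 1): holds.

(b), (c)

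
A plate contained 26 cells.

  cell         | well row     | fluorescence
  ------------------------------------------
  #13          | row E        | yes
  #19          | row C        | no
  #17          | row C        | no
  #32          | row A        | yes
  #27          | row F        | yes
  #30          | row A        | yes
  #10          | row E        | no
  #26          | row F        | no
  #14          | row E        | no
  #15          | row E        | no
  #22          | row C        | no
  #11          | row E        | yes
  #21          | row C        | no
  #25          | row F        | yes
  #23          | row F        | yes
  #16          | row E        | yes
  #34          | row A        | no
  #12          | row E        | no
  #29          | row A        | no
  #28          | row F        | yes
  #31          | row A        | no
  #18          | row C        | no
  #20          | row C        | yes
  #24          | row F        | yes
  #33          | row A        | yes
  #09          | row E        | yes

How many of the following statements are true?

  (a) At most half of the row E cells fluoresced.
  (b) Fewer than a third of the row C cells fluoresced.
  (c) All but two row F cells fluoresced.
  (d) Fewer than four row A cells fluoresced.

(a) row E: |A| = 8, |A ∩ B| = 4; needs |A ∩ B| ≤ |A ∖ B| — true.
(b) row C: |A| = 6, |A ∩ B| = 1; needs |A ∩ B| / |A| < 1/3 — true.
(c) row F: |A| = 6, |A ∩ B| = 5; needs |A ∖ B| = 2 — false.
(d) row A: |A| = 6, |A ∩ B| = 3; needs |A ∩ B| < 4 — true.

3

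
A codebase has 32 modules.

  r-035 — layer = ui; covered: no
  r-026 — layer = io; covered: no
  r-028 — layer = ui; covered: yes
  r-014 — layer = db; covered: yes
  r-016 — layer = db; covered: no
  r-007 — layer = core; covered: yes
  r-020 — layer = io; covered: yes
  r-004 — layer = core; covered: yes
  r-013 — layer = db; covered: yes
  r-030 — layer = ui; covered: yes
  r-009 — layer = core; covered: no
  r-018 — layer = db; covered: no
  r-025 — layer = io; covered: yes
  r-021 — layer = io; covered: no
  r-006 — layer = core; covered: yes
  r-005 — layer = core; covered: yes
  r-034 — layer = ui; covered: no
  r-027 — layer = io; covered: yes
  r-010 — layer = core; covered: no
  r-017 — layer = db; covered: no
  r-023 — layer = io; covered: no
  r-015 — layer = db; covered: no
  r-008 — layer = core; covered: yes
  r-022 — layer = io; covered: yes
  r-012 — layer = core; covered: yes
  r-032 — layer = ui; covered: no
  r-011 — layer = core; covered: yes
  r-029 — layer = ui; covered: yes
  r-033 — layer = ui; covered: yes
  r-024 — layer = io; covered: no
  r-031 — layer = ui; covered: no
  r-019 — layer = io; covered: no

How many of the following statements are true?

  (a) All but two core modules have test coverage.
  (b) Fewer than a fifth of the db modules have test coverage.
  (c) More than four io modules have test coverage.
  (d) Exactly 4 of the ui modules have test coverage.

2

(a) core: |A| = 9, |A ∩ B| = 7; needs |A ∖ B| = 2 — true.
(b) db: |A| = 6, |A ∩ B| = 2; needs |A ∩ B| / |A| < 1/5 — false.
(c) io: |A| = 9, |A ∩ B| = 4; needs |A ∩ B| > 4 — false.
(d) ui: |A| = 8, |A ∩ B| = 4; needs |A ∩ B| = 4 — true.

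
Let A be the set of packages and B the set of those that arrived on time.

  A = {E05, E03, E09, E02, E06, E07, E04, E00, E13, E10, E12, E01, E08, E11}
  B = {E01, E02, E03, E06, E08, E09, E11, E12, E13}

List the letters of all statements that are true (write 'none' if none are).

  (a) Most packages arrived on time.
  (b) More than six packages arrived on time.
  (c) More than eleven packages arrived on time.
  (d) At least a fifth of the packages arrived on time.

|A| = 14, |A ∩ B| = 9, |A ∖ B| = 5.
(a) |A ∩ B| > |A ∖ B|: holds.
(b) |A ∩ B| > 6: holds.
(c) |A ∩ B| > 11: fails.
(d) |A ∩ B| / |A| ≥ 1/5: holds.

(a), (b), (d)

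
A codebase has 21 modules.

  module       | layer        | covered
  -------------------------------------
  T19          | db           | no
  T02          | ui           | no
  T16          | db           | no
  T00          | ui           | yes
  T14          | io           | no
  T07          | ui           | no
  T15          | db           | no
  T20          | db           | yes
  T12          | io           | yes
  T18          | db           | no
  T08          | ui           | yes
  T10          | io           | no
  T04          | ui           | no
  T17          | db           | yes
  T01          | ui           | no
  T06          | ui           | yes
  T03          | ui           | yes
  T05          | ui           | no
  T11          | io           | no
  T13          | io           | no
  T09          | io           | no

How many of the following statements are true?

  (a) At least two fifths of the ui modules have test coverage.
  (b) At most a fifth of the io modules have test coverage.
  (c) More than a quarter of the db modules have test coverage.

(a) ui: |A| = 9, |A ∩ B| = 4; needs |A ∩ B| / |A| ≥ 2/5 — true.
(b) io: |A| = 6, |A ∩ B| = 1; needs |A ∩ B| / |A| ≤ 1/5 — true.
(c) db: |A| = 6, |A ∩ B| = 2; needs |A ∩ B| / |A| > 1/4 — true.

3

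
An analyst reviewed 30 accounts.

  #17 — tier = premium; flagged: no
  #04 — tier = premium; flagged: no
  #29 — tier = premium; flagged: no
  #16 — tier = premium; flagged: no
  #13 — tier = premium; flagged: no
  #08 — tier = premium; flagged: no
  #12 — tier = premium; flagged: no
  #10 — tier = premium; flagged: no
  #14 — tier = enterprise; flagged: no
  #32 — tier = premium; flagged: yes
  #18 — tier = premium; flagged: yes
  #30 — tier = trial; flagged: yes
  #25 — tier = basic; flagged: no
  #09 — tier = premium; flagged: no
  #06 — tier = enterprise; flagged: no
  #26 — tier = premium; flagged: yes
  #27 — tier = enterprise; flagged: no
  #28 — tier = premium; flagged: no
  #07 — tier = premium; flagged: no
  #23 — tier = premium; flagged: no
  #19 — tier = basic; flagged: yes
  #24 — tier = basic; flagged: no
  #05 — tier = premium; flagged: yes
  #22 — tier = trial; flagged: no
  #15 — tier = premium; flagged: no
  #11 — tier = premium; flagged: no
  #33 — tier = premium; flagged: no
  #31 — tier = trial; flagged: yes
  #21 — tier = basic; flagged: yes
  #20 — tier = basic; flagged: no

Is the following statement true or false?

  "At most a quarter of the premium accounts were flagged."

True

The determiner here denotes the relation: |A ∩ B| / |A| ≤ 1/4.
|A| = 19, |A ∩ B| = 4, |A ∖ B| = 15.
|A ∩ B|/|A| = 4/19, so the statement is true.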